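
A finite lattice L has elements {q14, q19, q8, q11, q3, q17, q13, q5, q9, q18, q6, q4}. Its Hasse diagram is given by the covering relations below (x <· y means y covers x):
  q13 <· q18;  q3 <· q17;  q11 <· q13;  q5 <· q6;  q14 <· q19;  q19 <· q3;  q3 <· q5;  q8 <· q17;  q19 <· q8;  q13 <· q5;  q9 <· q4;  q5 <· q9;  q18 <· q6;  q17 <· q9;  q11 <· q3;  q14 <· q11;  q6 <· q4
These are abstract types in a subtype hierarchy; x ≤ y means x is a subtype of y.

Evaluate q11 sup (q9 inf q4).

q9 ∧ q4 = q9
q11 ∨ q9 = q9

q9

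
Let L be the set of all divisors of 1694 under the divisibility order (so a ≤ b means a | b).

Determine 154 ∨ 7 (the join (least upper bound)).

In the divisibility order, the join is the least common multiple: lcm(154, 7) = 154.

154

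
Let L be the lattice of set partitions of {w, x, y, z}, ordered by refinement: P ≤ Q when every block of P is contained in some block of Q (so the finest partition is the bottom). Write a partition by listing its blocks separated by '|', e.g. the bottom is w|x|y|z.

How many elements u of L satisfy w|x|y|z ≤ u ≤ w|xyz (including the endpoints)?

The interval [w|x|y|z, w|xyz] = {w|xyz, w|xy|z, w|xz|y, w|x|yz, w|x|y|z}, which has 5 elements.

5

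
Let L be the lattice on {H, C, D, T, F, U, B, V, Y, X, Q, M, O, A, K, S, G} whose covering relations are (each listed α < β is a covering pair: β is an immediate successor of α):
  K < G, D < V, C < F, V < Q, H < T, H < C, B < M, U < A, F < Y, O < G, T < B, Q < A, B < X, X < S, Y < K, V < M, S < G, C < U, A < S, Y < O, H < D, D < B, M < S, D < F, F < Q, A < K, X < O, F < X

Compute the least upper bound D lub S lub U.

Common upper bounds of {D, S, U}: G, S.
The least among these is S.

S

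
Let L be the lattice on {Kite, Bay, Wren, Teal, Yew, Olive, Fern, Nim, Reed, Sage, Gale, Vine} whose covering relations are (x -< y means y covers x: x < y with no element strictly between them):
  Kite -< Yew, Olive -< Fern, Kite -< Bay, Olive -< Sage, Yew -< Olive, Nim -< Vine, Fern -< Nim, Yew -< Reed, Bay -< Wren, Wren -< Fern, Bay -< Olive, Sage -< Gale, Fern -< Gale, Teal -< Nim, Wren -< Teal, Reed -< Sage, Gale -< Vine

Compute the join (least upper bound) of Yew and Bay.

Olive

Common upper bounds of {Yew, Bay}: Fern, Gale, Nim, Olive, Sage, Vine.
The least among these is Olive.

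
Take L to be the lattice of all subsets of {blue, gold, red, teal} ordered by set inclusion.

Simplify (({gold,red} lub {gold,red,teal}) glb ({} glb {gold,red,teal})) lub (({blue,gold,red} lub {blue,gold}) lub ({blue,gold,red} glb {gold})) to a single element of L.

{gold,red} ∨ {gold,red,teal} = {gold,red,teal}
{} ∧ {gold,red,teal} = {}
{gold,red,teal} ∧ {} = {}
{blue,gold,red} ∨ {blue,gold} = {blue,gold,red}
{blue,gold,red} ∧ {gold} = {gold}
{blue,gold,red} ∨ {gold} = {blue,gold,red}
{} ∨ {blue,gold,red} = {blue,gold,red}

{blue,gold,red}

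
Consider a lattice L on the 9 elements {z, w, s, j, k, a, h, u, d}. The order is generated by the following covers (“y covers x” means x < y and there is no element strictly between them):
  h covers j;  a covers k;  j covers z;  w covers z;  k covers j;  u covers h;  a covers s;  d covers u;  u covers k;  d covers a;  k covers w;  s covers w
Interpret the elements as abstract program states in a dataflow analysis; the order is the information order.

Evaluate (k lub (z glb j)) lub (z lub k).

k

z ∧ j = z
k ∨ z = k
z ∨ k = k
k ∨ k = k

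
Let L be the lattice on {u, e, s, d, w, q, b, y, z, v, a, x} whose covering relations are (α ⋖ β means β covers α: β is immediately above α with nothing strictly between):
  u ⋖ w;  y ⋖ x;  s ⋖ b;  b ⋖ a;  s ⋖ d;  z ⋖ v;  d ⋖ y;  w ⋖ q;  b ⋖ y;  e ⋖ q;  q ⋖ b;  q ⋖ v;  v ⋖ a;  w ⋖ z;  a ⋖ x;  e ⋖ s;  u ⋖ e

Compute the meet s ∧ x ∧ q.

e

Common lower bounds of {s, x, q}: e, u.
The greatest among these is e.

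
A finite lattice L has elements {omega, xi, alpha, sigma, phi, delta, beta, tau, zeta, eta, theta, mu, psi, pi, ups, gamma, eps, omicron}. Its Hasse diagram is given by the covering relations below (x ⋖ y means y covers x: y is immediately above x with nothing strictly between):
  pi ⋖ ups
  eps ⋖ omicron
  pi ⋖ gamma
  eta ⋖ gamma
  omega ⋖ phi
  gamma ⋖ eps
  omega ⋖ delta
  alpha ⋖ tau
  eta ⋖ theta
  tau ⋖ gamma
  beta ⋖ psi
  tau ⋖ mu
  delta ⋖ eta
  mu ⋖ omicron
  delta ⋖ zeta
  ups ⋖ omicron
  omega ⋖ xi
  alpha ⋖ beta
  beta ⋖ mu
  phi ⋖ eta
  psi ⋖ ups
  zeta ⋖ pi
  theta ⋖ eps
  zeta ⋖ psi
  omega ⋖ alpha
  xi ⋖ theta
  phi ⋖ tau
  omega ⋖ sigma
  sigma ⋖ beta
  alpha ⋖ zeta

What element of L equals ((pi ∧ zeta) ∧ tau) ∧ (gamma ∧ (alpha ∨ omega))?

alpha

pi ∧ zeta = zeta
zeta ∧ tau = alpha
alpha ∨ omega = alpha
gamma ∧ alpha = alpha
alpha ∧ alpha = alpha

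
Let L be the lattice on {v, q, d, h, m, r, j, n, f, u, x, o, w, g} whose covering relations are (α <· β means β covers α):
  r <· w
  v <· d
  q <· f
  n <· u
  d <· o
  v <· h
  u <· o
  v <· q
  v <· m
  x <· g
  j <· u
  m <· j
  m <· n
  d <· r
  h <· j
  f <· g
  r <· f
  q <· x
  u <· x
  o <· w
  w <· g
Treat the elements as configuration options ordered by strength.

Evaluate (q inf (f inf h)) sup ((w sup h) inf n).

n

f ∧ h = v
q ∧ v = v
w ∨ h = w
w ∧ n = n
v ∨ n = n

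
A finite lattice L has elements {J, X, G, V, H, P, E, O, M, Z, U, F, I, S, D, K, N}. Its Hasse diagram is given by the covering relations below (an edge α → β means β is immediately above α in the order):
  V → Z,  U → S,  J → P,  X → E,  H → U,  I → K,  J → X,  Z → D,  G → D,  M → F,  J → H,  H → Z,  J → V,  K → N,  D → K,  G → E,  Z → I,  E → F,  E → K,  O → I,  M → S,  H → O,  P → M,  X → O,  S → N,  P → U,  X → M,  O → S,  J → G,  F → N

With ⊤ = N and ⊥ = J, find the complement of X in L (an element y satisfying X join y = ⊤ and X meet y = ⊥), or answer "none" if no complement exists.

none

For every candidate y, either X ∨ y ≠ N or X ∧ y ≠ J; no complement exists.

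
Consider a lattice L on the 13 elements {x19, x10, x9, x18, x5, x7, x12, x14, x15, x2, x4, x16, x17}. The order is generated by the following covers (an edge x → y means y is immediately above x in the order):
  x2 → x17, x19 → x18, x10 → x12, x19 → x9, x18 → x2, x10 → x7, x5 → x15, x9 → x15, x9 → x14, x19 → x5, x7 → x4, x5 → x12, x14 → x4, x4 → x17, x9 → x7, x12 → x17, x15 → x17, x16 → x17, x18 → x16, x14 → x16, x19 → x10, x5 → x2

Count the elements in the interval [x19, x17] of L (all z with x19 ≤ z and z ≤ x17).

The interval [x19, x17] = {x10, x12, x14, x15, x16, x17, x18, x19, x2, x4, x5, x7, x9}, which has 13 elements.

13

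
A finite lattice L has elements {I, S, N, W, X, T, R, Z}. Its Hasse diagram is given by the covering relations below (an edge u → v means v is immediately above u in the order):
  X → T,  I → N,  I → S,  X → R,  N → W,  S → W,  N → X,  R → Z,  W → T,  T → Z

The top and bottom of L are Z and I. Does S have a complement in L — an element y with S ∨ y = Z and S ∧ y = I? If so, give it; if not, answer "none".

R

Need y with S ∨ y = Z and S ∧ y = I.
Checking each element gives: R.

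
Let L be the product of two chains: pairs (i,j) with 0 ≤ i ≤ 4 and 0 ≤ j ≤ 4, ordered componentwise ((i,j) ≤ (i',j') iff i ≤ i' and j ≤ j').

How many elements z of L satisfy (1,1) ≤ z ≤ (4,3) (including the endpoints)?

The interval [(1,1), (4,3)] = {(1,1), (1,2), (1,3), (2,1), (2,2), (2,3), (3,1), (3,2), (3,3), (4,1), (4,2), (4,3)}, which has 12 elements.

12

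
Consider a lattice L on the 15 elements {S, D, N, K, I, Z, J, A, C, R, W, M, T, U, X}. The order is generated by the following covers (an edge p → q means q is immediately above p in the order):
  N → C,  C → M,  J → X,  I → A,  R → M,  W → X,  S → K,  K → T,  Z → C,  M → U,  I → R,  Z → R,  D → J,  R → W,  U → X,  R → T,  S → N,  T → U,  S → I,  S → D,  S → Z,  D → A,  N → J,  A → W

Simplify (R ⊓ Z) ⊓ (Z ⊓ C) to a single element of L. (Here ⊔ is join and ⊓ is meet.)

Z

R ∧ Z = Z
Z ∧ C = Z
Z ∧ Z = Z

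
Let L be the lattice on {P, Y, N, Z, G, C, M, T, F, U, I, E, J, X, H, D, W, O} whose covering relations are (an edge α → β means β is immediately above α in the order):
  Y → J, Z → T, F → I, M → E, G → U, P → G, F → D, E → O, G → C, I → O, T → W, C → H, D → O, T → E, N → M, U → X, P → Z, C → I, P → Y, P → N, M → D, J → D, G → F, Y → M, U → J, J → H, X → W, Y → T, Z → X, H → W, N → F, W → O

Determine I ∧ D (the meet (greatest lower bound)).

Common lower bounds of {I, D}: F, G, N, P.
The greatest among these is F.

F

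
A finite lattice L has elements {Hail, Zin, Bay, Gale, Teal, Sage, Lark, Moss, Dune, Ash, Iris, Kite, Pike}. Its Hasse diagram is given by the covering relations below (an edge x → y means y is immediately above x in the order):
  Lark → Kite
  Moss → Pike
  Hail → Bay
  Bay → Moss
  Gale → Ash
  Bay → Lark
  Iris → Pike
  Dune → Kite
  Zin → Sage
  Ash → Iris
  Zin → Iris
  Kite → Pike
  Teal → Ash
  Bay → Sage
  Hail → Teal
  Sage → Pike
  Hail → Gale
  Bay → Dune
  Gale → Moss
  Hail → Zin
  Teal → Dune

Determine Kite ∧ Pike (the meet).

Common lower bounds of {Kite, Pike}: Bay, Dune, Hail, Kite, Lark, Teal.
The greatest among these is Kite.

Kite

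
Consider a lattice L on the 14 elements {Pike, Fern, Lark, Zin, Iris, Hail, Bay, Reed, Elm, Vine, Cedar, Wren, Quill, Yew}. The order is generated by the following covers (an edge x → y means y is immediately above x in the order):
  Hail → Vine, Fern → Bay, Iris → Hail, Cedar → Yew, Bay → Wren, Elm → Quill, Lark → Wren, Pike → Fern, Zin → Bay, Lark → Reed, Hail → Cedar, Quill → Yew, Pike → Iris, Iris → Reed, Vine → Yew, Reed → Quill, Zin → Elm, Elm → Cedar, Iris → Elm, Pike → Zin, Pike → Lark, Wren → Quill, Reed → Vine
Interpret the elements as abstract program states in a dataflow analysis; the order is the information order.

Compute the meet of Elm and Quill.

Common lower bounds of {Elm, Quill}: Elm, Iris, Pike, Zin.
The greatest among these is Elm.

Elm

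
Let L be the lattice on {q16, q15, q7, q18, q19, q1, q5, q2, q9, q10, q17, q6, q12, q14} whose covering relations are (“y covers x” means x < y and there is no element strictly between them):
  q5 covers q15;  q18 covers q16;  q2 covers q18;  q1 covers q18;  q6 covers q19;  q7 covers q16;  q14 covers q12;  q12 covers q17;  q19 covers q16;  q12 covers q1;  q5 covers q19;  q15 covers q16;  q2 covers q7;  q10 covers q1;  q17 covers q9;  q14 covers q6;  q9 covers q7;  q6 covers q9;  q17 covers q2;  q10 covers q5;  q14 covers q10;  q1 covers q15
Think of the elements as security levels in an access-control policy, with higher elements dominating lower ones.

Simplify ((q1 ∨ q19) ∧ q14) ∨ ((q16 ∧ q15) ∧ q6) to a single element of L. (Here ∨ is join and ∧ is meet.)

q1 ∨ q19 = q10
q10 ∧ q14 = q10
q16 ∧ q15 = q16
q16 ∧ q6 = q16
q10 ∨ q16 = q10

q10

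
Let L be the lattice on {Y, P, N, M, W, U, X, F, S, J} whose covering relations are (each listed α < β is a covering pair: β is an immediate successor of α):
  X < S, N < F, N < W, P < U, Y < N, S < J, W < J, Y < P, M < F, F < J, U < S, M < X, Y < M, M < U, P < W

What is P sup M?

U

Common upper bounds of {P, M}: J, S, U.
The least among these is U.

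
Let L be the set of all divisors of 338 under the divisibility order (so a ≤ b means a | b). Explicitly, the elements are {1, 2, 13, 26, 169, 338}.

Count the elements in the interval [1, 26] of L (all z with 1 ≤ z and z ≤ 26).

The interval [1, 26] = {1, 13, 2, 26}, which has 4 elements.

4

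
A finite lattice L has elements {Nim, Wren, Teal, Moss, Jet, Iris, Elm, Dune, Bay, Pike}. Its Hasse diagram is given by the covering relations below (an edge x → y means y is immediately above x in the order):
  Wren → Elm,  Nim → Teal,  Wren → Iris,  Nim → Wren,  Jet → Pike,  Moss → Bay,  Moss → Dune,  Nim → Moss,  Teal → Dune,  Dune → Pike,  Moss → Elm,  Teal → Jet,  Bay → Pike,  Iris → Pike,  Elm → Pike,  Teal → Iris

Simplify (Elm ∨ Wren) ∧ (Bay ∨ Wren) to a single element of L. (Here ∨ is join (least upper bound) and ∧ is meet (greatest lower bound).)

Elm ∨ Wren = Elm
Bay ∨ Wren = Pike
Elm ∧ Pike = Elm

Elm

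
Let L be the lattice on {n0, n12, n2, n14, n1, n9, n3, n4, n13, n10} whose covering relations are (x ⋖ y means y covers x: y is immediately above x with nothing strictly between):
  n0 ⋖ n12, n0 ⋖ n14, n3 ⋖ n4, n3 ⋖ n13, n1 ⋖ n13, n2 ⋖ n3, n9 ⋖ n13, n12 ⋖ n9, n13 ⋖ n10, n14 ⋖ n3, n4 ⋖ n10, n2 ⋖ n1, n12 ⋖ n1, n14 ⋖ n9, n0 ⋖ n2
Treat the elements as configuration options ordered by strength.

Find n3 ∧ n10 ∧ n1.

Common lower bounds of {n3, n10, n1}: n0, n2.
The greatest among these is n2.

n2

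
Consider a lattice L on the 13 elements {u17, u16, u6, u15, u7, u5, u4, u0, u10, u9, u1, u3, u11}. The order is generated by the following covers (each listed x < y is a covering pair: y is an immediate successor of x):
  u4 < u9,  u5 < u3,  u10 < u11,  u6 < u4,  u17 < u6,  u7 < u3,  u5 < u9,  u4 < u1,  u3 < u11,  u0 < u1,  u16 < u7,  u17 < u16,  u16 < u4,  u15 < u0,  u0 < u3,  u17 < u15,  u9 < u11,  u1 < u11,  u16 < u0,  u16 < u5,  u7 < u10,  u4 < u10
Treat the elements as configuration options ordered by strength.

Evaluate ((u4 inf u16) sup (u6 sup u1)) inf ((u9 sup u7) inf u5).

u4 ∧ u16 = u16
u6 ∨ u1 = u1
u16 ∨ u1 = u1
u9 ∨ u7 = u11
u11 ∧ u5 = u5
u1 ∧ u5 = u16

u16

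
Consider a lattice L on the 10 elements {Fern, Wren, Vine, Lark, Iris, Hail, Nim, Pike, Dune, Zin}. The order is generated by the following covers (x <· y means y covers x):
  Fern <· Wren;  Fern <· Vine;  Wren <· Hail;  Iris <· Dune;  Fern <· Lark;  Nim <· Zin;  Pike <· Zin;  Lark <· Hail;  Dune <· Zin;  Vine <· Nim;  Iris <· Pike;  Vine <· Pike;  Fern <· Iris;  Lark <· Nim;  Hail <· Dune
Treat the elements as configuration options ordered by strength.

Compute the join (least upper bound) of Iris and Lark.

Common upper bounds of {Iris, Lark}: Dune, Zin.
The least among these is Dune.

Dune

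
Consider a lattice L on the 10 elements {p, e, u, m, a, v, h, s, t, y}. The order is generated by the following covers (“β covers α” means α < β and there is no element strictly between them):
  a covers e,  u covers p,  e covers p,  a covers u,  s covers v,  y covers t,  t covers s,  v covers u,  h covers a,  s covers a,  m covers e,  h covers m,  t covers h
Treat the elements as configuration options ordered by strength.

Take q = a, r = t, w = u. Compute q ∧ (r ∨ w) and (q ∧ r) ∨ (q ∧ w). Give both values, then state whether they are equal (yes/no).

a; a; yes

r ∨ w = t, so q ∧ (r ∨ w) = a ∧ t = a.
q ∧ r = a and q ∧ w = u, so (q ∧ r) ∨ (q ∧ w) = a ∨ u = a.
Equal: yes.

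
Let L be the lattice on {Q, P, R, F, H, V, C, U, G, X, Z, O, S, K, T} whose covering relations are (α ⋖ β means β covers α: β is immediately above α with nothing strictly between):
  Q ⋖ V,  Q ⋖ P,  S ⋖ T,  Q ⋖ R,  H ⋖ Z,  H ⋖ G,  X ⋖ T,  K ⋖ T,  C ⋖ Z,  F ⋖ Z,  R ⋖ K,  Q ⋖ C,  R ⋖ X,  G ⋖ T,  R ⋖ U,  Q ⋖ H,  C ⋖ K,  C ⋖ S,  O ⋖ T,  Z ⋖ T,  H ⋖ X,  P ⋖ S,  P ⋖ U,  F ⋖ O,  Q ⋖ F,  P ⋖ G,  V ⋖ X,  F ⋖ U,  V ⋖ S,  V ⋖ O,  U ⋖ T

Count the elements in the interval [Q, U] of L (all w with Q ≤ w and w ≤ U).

The interval [Q, U] = {F, P, Q, R, U}, which has 5 elements.

5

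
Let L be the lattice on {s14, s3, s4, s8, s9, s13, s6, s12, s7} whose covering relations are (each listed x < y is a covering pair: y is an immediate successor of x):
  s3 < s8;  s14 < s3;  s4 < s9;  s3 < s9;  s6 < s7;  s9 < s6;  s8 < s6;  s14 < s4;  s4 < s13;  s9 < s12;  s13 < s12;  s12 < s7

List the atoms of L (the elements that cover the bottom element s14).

The atoms are exactly the elements that cover s14: s3, s4.

s3, s4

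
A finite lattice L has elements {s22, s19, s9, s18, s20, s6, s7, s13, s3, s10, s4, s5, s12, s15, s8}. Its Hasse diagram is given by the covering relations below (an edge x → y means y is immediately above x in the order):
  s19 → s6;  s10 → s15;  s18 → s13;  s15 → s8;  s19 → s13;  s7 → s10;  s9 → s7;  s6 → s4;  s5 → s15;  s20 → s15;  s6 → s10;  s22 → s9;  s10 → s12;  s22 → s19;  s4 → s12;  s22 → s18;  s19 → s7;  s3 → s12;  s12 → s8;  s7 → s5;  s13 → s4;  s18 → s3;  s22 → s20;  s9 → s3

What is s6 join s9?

Common upper bounds of {s6, s9}: s10, s12, s15, s8.
The least among these is s10.

s10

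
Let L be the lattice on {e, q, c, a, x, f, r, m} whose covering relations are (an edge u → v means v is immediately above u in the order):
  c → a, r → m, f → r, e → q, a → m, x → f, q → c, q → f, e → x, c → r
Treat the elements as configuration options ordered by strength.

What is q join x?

f

Common upper bounds of {q, x}: f, m, r.
The least among these is f.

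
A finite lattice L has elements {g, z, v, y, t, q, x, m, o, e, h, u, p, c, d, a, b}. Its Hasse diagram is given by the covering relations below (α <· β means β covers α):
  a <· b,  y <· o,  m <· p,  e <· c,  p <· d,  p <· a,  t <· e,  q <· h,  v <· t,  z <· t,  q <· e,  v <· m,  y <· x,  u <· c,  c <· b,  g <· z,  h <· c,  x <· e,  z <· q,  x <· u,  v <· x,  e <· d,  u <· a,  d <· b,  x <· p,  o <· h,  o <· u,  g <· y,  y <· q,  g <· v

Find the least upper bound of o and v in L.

Common upper bounds of {o, v}: a, b, c, u.
The least among these is u.

u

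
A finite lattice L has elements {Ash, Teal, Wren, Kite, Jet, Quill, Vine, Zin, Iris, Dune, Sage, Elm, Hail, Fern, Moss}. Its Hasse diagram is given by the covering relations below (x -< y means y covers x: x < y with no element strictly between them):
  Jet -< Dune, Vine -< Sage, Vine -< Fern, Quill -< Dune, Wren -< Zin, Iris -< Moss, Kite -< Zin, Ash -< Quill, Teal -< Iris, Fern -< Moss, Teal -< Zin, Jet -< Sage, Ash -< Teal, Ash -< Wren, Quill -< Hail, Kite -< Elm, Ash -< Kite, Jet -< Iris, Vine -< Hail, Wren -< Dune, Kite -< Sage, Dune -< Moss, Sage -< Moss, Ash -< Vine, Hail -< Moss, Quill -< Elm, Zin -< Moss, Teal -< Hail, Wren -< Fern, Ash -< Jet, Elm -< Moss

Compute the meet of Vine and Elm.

Common lower bounds of {Vine, Elm}: Ash.
The greatest among these is Ash.

Ash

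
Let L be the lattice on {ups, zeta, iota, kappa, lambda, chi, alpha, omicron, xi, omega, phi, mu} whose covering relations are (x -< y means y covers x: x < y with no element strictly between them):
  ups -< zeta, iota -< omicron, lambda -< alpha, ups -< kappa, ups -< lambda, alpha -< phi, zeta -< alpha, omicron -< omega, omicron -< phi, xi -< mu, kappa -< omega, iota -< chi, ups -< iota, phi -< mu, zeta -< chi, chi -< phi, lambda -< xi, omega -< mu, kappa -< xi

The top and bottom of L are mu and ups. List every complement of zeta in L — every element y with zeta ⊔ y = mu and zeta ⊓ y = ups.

kappa, omega, xi

Need y with zeta ∨ y = mu and zeta ∧ y = ups.
Checking each element gives: kappa, omega, xi.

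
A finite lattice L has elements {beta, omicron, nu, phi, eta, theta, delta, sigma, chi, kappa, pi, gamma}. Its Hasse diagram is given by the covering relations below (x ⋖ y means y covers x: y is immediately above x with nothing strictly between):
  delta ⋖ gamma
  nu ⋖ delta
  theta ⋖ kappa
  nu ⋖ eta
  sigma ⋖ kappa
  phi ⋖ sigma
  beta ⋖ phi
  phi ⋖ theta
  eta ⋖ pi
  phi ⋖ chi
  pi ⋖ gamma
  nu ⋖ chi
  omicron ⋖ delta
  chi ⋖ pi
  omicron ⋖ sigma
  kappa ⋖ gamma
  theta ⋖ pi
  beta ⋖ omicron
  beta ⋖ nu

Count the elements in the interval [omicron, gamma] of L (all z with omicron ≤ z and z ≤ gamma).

5

The interval [omicron, gamma] = {delta, gamma, kappa, omicron, sigma}, which has 5 elements.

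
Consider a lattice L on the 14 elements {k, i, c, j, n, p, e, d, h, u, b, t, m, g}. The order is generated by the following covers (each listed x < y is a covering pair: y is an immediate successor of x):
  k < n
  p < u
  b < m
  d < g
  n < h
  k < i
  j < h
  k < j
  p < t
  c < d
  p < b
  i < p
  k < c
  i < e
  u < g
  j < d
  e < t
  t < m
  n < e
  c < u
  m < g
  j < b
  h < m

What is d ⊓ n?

Common lower bounds of {d, n}: k.
The greatest among these is k.

k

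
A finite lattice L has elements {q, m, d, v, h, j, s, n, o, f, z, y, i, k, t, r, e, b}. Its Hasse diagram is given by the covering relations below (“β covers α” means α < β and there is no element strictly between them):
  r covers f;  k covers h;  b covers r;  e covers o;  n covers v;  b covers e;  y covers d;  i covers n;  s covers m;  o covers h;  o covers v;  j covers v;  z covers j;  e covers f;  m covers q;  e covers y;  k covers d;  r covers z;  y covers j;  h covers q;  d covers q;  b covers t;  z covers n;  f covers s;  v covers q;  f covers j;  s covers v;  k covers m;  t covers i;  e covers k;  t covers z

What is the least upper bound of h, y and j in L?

Common upper bounds of {h, y, j}: b, e.
The least among these is e.

e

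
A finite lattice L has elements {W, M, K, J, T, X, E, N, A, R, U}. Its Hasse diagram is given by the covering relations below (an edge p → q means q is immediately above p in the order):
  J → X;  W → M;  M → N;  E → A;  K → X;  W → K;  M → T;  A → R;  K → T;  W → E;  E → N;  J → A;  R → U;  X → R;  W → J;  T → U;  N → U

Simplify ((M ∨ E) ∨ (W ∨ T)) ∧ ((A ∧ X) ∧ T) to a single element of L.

W

M ∨ E = N
W ∨ T = T
N ∨ T = U
A ∧ X = J
J ∧ T = W
U ∧ W = W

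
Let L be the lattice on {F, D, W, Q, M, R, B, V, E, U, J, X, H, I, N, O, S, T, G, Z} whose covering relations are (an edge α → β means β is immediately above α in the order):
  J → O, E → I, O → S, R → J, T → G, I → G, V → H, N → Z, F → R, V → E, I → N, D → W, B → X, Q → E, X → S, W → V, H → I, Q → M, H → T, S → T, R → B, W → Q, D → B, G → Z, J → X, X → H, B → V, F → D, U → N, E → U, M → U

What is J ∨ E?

Common upper bounds of {J, E}: G, I, N, Z.
The least among these is I.

I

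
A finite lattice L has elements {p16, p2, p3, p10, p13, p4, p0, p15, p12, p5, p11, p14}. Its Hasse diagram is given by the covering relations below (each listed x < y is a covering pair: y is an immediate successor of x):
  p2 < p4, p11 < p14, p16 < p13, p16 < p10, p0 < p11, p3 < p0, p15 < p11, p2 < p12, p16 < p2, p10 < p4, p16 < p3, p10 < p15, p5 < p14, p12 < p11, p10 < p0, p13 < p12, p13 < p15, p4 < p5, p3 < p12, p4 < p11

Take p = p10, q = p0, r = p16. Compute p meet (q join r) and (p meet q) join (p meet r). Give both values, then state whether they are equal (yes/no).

q join r = p0, so p meet (q join r) = p10 meet p0 = p10.
p meet q = p10 and p meet r = p16, so (p meet q) join (p meet r) = p10 join p16 = p10.
Equal: yes.

p10; p10; yes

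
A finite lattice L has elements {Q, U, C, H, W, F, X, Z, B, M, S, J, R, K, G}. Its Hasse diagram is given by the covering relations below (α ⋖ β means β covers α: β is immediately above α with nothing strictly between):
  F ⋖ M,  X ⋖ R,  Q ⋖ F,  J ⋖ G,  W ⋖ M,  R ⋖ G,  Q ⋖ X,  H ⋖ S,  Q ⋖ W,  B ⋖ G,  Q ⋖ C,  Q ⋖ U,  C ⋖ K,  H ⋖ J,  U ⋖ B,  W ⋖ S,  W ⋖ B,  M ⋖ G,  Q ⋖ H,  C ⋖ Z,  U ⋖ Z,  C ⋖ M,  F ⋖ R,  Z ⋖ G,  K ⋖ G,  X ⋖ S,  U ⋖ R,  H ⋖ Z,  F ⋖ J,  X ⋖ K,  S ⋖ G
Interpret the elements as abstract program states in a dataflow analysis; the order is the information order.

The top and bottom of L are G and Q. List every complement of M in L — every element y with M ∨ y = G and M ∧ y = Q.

H, U, X

Need y with M ∨ y = G and M ∧ y = Q.
Checking each element gives: H, U, X.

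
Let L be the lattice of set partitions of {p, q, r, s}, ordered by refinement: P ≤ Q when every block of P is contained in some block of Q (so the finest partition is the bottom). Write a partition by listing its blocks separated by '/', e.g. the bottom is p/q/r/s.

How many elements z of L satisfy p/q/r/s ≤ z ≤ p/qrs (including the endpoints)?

The interval [p/q/r/s, p/qrs] = {p/q/r/s, p/q/rs, p/qr/s, p/qrs, p/qs/r}, which has 5 elements.

5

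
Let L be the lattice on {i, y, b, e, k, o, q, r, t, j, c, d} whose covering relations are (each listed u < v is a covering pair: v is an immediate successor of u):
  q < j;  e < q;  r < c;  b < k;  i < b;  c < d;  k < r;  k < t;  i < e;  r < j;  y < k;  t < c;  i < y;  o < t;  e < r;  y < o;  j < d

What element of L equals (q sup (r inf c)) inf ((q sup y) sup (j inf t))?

j

r ∧ c = r
q ∨ r = j
q ∨ y = j
j ∧ t = k
j ∨ k = j
j ∧ j = j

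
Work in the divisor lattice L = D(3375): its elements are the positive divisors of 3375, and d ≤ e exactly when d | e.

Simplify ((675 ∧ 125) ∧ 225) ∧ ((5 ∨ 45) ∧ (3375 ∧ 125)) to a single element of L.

675 ∧ 125 = 25
25 ∧ 225 = 25
5 ∨ 45 = 45
3375 ∧ 125 = 125
45 ∧ 125 = 5
25 ∧ 5 = 5

5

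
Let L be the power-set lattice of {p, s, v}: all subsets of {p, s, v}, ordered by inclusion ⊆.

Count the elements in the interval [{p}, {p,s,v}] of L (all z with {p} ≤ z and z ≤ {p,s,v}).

4

The interval [{p}, {p,s,v}] = {{p,s,v}, {p,s}, {p,v}, {p}}, which has 4 elements.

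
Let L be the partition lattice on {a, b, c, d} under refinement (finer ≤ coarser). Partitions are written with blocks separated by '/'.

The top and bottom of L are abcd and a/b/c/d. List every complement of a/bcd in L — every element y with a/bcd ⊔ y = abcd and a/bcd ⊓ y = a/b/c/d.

ab/c/d, ac/b/d, ad/b/c

Need y with a/bcd ∨ y = abcd and a/bcd ∧ y = a/b/c/d.
Checking each element gives: ab/c/d, ac/b/d, ad/b/c.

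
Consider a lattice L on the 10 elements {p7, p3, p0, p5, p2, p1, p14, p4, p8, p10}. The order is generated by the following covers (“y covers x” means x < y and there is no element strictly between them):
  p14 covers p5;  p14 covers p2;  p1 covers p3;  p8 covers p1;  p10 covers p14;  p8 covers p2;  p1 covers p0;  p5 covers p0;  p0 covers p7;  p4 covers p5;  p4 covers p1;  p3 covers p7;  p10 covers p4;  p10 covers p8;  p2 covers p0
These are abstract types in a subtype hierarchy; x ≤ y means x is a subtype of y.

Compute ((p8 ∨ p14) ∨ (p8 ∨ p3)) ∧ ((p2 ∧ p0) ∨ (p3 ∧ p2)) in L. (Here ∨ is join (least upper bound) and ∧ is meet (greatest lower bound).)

p0

p8 ∨ p14 = p10
p8 ∨ p3 = p8
p10 ∨ p8 = p10
p2 ∧ p0 = p0
p3 ∧ p2 = p7
p0 ∨ p7 = p0
p10 ∧ p0 = p0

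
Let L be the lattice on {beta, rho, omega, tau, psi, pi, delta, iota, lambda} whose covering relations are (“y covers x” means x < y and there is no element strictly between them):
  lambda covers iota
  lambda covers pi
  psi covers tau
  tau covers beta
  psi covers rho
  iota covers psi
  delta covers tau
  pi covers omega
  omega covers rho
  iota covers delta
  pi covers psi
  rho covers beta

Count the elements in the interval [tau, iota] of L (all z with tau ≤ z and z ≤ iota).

The interval [tau, iota] = {delta, iota, psi, tau}, which has 4 elements.

4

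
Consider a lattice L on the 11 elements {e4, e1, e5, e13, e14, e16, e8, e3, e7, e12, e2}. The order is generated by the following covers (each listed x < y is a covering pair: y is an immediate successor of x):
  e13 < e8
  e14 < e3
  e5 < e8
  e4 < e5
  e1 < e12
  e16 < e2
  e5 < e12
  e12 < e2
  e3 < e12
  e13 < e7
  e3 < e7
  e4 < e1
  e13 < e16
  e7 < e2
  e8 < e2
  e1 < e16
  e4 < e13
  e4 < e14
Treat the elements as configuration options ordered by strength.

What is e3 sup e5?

e12

Common upper bounds of {e3, e5}: e12, e2.
The least among these is e12.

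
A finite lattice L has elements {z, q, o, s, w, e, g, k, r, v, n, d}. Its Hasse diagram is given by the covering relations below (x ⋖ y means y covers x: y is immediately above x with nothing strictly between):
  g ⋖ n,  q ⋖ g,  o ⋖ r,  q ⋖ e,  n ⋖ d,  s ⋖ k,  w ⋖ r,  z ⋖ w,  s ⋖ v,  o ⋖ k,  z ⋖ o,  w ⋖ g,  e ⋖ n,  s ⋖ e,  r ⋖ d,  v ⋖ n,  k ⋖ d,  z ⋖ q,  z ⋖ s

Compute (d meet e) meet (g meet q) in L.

d ∧ e = e
g ∧ q = q
e ∧ q = q

q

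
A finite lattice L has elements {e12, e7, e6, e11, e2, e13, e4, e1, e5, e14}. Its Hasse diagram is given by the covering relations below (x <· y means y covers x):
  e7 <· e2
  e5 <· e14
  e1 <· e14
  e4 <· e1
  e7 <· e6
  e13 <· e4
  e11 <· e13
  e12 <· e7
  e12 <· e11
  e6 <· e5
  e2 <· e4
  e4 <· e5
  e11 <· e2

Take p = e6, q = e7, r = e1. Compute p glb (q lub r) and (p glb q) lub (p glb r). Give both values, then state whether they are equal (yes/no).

e7; e7; yes

q lub r = e1, so p glb (q lub r) = e6 glb e1 = e7.
p glb q = e7 and p glb r = e7, so (p glb q) lub (p glb r) = e7 lub e7 = e7.
Equal: yes.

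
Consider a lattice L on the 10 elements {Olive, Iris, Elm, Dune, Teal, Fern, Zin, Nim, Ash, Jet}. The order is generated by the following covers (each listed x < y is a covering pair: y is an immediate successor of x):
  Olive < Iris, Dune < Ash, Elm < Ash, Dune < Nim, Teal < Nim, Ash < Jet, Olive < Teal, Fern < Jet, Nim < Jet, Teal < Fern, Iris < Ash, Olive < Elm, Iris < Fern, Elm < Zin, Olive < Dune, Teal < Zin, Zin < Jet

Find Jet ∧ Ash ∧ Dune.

Common lower bounds of {Jet, Ash, Dune}: Dune, Olive.
The greatest among these is Dune.

Dune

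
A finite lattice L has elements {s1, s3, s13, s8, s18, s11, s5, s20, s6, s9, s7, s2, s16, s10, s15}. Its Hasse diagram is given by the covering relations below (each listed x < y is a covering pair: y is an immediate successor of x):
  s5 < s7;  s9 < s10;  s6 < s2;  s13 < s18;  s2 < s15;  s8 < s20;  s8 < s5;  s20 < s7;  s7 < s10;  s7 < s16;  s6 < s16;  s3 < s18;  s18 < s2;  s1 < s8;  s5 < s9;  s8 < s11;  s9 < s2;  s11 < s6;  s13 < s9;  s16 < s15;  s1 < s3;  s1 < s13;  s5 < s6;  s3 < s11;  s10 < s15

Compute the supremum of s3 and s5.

s6

Common upper bounds of {s3, s5}: s15, s16, s2, s6.
The least among these is s6.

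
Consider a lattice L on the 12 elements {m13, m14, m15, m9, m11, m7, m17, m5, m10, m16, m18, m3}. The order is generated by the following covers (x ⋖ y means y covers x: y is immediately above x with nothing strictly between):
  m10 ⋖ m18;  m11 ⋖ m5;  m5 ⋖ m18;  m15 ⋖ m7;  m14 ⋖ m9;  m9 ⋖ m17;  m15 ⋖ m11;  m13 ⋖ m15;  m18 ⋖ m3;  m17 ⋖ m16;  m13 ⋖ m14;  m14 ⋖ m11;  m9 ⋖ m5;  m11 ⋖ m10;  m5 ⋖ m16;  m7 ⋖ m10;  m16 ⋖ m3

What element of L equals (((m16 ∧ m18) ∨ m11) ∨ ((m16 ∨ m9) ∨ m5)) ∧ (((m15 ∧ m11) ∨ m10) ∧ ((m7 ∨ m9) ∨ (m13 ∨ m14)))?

m11

m16 ∧ m18 = m5
m5 ∨ m11 = m5
m16 ∨ m9 = m16
m16 ∨ m5 = m16
m5 ∨ m16 = m16
m15 ∧ m11 = m15
m15 ∨ m10 = m10
m7 ∨ m9 = m18
m13 ∨ m14 = m14
m18 ∨ m14 = m18
m10 ∧ m18 = m10
m16 ∧ m10 = m11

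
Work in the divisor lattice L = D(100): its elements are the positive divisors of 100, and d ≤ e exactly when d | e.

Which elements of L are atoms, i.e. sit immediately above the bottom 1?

2, 5

The atoms are exactly the elements that cover 1: 2, 5.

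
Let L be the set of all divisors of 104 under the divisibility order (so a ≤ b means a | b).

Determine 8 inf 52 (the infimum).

4

Common lower bounds of {8, 52}: 1, 2, 4.
The greatest among these is 4.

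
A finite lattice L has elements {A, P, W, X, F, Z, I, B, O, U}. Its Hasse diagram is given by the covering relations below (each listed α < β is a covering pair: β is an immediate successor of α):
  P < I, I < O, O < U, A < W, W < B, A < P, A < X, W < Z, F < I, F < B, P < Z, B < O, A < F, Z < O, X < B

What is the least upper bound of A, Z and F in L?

O

Common upper bounds of {A, Z, F}: O, U.
The least among these is O.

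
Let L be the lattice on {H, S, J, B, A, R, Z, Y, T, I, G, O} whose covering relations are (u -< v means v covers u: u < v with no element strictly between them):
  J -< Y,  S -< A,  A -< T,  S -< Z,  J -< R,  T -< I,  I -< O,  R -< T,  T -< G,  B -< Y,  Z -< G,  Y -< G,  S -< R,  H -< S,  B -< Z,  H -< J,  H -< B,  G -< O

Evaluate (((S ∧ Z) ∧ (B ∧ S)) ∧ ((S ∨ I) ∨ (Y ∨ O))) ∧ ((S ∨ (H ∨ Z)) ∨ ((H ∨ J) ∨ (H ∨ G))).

H

S ∧ Z = S
B ∧ S = H
S ∧ H = H
S ∨ I = I
Y ∨ O = O
I ∨ O = O
H ∧ O = H
H ∨ Z = Z
S ∨ Z = Z
H ∨ J = J
H ∨ G = G
J ∨ G = G
Z ∨ G = G
H ∧ G = H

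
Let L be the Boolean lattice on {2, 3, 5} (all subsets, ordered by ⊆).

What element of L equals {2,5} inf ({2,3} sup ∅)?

{2,3} ∨ ∅ = {2,3}
{2,5} ∧ {2,3} = {2}

{2}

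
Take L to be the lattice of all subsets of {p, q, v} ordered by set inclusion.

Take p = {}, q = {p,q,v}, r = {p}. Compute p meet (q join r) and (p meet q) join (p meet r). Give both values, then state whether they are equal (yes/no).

q join r = {p,q,v}, so p meet (q join r) = {} meet {p,q,v} = {}.
p meet q = {} and p meet r = {}, so (p meet q) join (p meet r) = {} join {} = {}.
Equal: yes.

{}; {}; yes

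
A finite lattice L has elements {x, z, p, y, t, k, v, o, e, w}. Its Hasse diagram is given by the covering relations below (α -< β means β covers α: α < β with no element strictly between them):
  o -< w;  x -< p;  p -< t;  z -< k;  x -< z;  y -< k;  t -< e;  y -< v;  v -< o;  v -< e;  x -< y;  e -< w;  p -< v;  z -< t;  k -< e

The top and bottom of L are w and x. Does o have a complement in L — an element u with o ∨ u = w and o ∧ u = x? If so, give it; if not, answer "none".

z

Need u with o ∨ u = w and o ∧ u = x.
Checking each element gives: z.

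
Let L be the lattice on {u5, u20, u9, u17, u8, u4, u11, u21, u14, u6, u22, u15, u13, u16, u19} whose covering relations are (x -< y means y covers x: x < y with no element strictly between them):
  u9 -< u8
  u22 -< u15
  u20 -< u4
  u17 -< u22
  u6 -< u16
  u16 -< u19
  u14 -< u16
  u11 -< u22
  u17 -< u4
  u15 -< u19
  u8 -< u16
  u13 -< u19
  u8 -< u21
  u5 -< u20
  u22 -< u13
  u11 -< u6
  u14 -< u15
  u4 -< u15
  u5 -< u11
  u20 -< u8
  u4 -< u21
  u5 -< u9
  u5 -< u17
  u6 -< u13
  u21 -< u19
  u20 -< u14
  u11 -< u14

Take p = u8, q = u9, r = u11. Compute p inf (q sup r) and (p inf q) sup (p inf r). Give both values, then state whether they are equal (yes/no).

q sup r = u16, so p inf (q sup r) = u8 inf u16 = u8.
p inf q = u9 and p inf r = u5, so (p inf q) sup (p inf r) = u9 sup u5 = u9.
Equal: no.

u8; u9; no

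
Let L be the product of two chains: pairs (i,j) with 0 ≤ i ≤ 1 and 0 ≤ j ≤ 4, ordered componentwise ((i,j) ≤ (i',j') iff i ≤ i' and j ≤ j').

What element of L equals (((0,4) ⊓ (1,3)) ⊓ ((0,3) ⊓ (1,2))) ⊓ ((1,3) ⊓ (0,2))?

(0,4) ∧ (1,3) = (0,3)
(0,3) ∧ (1,2) = (0,2)
(0,3) ∧ (0,2) = (0,2)
(1,3) ∧ (0,2) = (0,2)
(0,2) ∧ (0,2) = (0,2)

(0,2)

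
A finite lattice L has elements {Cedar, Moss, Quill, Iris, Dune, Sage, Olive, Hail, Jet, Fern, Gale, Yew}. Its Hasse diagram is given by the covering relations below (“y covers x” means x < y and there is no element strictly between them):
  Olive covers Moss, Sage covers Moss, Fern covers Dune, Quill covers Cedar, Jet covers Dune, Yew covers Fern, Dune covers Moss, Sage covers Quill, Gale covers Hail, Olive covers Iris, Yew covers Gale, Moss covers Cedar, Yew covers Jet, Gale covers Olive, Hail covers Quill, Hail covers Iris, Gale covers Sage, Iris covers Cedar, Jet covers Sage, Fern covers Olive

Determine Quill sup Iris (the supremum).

Hail

Common upper bounds of {Quill, Iris}: Gale, Hail, Yew.
The least among these is Hail.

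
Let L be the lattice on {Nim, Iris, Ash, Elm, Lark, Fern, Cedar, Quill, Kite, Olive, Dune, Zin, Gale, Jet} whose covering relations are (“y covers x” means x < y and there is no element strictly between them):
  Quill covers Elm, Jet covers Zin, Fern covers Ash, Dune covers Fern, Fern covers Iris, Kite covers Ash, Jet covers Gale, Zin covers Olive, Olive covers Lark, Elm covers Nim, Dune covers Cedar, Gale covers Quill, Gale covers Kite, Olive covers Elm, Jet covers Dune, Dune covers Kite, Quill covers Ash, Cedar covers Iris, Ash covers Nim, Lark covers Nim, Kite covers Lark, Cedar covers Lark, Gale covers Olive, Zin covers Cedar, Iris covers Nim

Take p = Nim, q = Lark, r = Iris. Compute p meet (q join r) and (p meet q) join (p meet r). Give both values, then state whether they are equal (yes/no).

q join r = Cedar, so p meet (q join r) = Nim meet Cedar = Nim.
p meet q = Nim and p meet r = Nim, so (p meet q) join (p meet r) = Nim join Nim = Nim.
Equal: yes.

Nim; Nim; yes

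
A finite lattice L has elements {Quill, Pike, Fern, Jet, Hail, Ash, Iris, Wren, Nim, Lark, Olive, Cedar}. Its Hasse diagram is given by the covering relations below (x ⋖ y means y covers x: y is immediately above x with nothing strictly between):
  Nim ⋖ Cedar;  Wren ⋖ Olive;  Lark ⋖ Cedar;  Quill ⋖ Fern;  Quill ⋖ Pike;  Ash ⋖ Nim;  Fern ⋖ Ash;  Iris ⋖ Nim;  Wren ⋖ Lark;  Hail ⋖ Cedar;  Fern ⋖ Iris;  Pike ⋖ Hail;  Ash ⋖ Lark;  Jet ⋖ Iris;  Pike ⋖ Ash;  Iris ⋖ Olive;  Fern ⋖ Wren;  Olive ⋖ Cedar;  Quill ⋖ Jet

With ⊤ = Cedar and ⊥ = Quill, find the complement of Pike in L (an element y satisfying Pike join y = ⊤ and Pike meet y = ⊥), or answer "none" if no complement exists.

Olive

Need y with Pike ∨ y = Cedar and Pike ∧ y = Quill.
Checking each element gives: Olive.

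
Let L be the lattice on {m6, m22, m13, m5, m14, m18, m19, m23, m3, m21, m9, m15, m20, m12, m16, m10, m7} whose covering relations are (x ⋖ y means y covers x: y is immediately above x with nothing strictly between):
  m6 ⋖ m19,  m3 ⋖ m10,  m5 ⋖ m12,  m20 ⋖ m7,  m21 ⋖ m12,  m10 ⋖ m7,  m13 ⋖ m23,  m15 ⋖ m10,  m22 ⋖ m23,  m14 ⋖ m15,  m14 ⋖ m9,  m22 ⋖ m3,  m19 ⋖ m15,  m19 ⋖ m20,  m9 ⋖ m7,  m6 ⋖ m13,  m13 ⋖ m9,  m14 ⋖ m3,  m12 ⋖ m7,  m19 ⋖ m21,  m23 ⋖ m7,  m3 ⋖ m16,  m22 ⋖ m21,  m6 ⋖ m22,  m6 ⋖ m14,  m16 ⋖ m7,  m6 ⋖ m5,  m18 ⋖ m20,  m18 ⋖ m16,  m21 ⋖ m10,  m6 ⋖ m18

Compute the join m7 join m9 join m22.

Common upper bounds of {m7, m9, m22}: m7.
The least among these is m7.

m7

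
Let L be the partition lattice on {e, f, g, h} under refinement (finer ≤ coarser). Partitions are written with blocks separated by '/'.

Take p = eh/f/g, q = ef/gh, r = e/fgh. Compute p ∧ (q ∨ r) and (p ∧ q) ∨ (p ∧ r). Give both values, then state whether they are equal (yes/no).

eh/f/g; e/f/g/h; no

q ∨ r = efgh, so p ∧ (q ∨ r) = eh/f/g ∧ efgh = eh/f/g.
p ∧ q = e/f/g/h and p ∧ r = e/f/g/h, so (p ∧ q) ∨ (p ∧ r) = e/f/g/h ∨ e/f/g/h = e/f/g/h.
Equal: no.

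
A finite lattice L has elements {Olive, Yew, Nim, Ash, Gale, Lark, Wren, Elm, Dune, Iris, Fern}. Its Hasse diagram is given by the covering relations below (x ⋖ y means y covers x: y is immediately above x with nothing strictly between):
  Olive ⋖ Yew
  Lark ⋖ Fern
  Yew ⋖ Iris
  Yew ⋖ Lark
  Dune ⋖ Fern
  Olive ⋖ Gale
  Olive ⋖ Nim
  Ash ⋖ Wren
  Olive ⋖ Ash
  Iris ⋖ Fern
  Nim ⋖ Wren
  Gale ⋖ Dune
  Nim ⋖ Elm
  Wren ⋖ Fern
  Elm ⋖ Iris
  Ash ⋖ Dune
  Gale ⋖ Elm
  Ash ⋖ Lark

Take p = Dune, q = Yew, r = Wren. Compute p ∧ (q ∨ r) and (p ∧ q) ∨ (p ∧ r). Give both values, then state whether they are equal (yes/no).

q ∨ r = Fern, so p ∧ (q ∨ r) = Dune ∧ Fern = Dune.
p ∧ q = Olive and p ∧ r = Ash, so (p ∧ q) ∨ (p ∧ r) = Olive ∨ Ash = Ash.
Equal: no.

Dune; Ash; no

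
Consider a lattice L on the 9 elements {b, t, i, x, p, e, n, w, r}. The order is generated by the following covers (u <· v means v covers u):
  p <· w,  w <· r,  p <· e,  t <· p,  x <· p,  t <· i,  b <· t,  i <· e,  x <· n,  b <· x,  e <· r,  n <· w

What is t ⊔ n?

w

Common upper bounds of {t, n}: r, w.
The least among these is w.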